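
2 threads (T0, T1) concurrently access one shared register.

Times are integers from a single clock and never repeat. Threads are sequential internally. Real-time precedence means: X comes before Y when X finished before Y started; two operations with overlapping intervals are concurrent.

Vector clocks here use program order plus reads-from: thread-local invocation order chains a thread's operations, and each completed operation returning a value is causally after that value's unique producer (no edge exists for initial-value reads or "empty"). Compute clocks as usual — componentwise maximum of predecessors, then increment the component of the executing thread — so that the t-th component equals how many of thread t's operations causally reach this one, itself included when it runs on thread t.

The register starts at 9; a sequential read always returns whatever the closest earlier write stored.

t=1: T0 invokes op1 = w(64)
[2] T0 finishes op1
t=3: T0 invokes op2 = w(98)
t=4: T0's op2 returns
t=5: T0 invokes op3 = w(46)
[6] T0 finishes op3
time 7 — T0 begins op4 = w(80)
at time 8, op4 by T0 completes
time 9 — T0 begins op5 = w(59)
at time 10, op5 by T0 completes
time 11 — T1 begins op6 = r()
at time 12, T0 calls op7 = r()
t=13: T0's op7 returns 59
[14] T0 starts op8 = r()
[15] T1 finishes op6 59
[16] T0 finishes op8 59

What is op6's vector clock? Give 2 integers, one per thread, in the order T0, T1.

op1, invoked 1, has no incoming edges; only T0's bump applies → (1, 0)
op2 (invocation 3): componentwise max over VC(op1)=(1, 0), +1 at T0, giving (2, 0)
op3 (invocation 5): componentwise max over VC(op2)=(2, 0), +1 at T0, giving (3, 0)
op4 (invocation 7): componentwise max over VC(op3)=(3, 0), +1 at T0, giving (4, 0)
op5 (invocation 9): componentwise max over VC(op4)=(4, 0), +1 at T0, giving (5, 0)
op6 (invocation 11): componentwise max over VC(op5)=(5, 0), +1 at T1, giving (5, 1)
op7 (invocation 12): componentwise max over VC(op5)=(5, 0), +1 at T0, giving (6, 0)
op8 (invocation 14): componentwise max over VC(op5)=(5, 0), VC(op7)=(6, 0), +1 at T0, giving (7, 0)
target: VC(op6) = (5, 1)

(5, 1)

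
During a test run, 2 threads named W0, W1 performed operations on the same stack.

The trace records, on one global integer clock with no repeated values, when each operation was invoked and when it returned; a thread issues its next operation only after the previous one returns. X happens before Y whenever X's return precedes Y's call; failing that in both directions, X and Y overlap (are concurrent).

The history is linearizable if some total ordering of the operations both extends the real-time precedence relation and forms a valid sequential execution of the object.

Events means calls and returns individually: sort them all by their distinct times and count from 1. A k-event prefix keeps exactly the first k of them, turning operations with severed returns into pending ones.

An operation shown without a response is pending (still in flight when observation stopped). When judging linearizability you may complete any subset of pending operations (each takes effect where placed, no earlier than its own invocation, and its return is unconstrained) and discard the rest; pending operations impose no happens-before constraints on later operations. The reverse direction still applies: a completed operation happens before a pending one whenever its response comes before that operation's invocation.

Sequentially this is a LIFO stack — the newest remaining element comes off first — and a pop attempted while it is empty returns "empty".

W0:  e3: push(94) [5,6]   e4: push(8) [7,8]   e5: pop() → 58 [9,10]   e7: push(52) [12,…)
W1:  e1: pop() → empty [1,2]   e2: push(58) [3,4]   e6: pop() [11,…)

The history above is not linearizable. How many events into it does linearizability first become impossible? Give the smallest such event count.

events 1..9 are linearizable; a witness order is e1, e2, e3, e4:
after step 1 (e1 pop() → empty): stack <>
after step 2 (e2 push(58)): stack <58>
after step 3 (e3 push(94)): stack <58,94>
after step 4 (e4 push(8)): stack <58,94,8>
event 10 — e5's response, time 10 — after it, nothing linearizes
take e1, e2, e3, e4, e5: step 5 already fails, because e5 pop() → 58 cannot occur there

10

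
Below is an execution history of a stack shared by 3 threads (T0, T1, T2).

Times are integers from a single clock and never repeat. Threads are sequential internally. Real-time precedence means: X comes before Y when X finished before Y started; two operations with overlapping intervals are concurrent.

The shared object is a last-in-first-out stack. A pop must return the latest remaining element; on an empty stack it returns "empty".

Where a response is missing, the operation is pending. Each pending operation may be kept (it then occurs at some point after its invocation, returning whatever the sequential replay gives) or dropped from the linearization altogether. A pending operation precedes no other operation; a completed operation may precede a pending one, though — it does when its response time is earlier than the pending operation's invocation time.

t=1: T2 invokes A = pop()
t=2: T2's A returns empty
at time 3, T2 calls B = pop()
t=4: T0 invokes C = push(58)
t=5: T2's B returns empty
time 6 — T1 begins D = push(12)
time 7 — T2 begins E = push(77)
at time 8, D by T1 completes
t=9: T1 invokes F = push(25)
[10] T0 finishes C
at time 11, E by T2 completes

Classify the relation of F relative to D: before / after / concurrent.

F spans [9,…), D spans [6,8]
resp(D)=8 < inv(F)=9

after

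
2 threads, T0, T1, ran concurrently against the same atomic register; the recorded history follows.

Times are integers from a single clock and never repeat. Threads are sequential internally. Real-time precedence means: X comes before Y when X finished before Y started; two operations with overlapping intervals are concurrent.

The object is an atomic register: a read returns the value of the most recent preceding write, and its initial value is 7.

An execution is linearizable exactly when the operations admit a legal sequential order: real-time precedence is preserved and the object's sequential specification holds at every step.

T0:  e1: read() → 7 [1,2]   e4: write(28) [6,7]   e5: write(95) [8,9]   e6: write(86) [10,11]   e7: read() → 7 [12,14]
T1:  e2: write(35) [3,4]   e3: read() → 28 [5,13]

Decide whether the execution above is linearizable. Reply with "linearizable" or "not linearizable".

cut after 13 events: linearizable; cut after 14 events (e7 responds, time 14): not linearizable
all 5 real-time-respecting orders fail — 7 completed atomic register operations, no legal replay
sample order e1, e2, e3, e4, e5, e6, e7 stalls at step 3 — e3 read() → 28 has no legal effect
sample order e1, e2, e4, e3, e5, e6, e7 stalls at step 7 — e7 read() → 7 has no legal effect

not linearizable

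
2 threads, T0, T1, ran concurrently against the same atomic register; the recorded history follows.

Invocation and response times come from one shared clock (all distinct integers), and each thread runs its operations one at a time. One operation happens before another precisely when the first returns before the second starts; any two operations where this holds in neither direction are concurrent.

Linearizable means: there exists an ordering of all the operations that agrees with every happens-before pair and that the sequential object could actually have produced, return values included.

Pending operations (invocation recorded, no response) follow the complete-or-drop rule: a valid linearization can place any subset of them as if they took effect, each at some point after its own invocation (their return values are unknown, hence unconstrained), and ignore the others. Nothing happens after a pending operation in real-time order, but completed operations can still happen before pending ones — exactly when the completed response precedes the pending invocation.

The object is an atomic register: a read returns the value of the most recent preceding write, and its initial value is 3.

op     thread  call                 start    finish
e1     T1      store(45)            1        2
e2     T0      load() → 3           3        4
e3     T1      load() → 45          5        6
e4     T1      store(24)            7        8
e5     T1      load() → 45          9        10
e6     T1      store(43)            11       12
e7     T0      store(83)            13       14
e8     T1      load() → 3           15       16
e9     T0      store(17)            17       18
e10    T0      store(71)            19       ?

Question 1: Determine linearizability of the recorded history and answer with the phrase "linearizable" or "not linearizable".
not linearizable

through event 3 a valid linearization exists; event 4 (e2 responding at time 4) ends that
one real-time candidate order over the 2 completed operations — the atomic register replay rejects it
for example e1, e2 fails at step 2: e2 load() → 3 is not legal there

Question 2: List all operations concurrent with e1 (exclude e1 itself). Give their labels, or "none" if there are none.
none

e1 spans [1,2]; an op avoiding the whole window 1..2 is ordered, any other is concurrent
e2 [3,4]: after
e3 [5,6]: after
e4 [7,8]: after
e5 [9,10]: after
e6 [11,12]: after
e7 [13,14]: after
e8 [15,16]: after
e9 [17,18]: after
e10 [19,…): after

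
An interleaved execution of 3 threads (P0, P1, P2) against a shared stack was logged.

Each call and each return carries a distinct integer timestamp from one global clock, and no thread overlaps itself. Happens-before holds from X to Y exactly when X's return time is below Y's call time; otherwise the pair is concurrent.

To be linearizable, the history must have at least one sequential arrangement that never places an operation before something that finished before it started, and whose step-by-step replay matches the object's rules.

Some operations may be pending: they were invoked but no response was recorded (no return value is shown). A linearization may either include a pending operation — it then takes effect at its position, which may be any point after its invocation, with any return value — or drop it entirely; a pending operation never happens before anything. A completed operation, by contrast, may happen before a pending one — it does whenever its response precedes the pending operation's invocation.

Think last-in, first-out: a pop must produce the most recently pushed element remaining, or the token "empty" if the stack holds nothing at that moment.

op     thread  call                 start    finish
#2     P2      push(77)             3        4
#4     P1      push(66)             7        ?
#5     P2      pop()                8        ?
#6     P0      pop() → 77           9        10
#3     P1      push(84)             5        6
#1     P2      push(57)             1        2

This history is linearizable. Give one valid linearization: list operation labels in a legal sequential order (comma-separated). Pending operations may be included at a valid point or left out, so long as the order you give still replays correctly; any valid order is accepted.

1. #1 push(57), leaving stack <57>
2. #2 push(77), leaving stack <57,77>
3. #3 push(84), leaving stack <57,77,84>
4. #5 pop() (pending, included), leaving stack <57,77>
5. #6 pop() → 77, leaving stack <57>

#1, #2, #3, #5, #6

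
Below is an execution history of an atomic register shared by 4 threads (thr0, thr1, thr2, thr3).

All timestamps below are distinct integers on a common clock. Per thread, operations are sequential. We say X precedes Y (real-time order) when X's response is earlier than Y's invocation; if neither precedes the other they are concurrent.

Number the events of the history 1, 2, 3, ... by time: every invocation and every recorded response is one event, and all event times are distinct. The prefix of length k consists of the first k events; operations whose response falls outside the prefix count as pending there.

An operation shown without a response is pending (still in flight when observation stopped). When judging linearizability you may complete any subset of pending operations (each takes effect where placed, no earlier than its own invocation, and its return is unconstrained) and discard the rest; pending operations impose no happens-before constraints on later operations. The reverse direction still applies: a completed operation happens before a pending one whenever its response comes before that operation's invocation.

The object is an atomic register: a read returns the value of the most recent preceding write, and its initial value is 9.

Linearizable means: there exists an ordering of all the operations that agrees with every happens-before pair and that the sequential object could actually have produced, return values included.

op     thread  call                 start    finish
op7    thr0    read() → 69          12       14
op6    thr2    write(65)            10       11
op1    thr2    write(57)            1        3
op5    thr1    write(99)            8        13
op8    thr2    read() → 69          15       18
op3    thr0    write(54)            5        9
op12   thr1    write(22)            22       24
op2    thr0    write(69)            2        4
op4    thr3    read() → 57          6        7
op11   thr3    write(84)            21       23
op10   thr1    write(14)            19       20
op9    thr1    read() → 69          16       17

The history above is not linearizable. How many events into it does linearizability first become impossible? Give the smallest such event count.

events 1..13 are still linearizable — one witness is op2, op1, op4, op3, op5, op6:
step 1: op2 write(69) — value 69
step 2: op1 write(57) — value 57
step 3: op4 read() → 57 — value 57
step 4: op3 write(54) — value 54
step 5: op5 write(99) — value 99
step 6: op6 write(65) — value 65
adding event 14 (op7 responds at 14) leaves no legal real-time order
e.g. op1, op2, op3, op4, op5, op6, op7: illegal at step 4, since op4 read() → 57 cannot apply there
e.g. op1, op2, op3, op4, op6, op5, op7: illegal at step 4, since op4 read() → 57 cannot apply there

14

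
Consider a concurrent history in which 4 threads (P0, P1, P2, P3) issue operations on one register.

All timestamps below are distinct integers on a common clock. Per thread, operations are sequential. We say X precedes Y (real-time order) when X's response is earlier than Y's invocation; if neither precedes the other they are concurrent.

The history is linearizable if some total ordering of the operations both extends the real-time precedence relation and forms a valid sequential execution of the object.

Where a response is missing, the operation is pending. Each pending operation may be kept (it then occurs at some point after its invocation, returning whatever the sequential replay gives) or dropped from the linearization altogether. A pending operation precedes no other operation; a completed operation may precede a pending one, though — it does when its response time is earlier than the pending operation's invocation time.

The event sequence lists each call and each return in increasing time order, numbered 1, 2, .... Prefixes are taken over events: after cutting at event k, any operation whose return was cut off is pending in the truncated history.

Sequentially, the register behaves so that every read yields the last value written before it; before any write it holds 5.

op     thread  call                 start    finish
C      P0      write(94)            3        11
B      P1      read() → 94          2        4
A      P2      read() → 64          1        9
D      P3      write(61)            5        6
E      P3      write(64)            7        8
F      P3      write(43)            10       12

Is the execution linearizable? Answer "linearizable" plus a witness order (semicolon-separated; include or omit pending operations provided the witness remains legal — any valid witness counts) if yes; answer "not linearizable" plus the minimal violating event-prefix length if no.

1. C write(94), leaving value 94
2. B read() → 94, leaving value 94
3. D write(61), leaving value 61
4. E write(64), leaving value 64
5. A read() → 64, leaving value 64
6. F write(43), leaving value 43

linearizable — witness: C; B; D; E; A; F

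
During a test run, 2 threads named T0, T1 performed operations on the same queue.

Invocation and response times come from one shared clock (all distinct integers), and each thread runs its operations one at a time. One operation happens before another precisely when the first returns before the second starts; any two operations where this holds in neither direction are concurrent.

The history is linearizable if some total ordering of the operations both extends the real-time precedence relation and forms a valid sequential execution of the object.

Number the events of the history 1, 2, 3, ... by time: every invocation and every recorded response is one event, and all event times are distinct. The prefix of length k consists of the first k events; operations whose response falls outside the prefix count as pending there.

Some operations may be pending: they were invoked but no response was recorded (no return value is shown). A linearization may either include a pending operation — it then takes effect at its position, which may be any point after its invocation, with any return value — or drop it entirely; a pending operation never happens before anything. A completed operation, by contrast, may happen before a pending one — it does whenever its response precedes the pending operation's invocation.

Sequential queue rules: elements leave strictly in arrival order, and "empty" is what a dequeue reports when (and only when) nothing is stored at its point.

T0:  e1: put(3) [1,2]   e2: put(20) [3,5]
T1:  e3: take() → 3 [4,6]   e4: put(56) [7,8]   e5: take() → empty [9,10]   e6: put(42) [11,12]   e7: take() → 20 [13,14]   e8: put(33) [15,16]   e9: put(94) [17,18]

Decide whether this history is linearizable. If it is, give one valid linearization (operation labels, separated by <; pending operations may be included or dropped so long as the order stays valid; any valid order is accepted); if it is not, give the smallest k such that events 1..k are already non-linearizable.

not linearizable — minimal violating prefix: 10 events

already the first 10 events (up to e5's response at time 10) admit no linearization; the first 9 still do
no legal order exists: 2 real-time-consistent candidates over 5 completed queue operations, all rejected
e.g. e1, e2, e3, e4, e5: illegal at step 5, since e5 take() → empty cannot apply there
e.g. e1, e3, e2, e4, e5: illegal at step 5, since e5 take() → empty cannot apply there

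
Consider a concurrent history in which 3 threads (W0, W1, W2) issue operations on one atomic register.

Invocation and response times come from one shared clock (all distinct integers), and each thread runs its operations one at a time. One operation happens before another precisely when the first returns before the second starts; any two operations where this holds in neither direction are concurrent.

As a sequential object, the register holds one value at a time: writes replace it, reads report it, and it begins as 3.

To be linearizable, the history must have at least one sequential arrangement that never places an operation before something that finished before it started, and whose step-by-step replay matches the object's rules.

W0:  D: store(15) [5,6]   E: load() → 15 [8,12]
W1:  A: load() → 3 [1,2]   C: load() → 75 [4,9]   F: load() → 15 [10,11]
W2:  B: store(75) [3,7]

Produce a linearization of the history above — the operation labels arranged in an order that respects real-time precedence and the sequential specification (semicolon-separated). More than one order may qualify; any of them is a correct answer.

A; B; C; D; E; F

step 1: A load() → 3 — value 3
step 2: B store(75) — value 75
step 3: C load() → 75 — value 75
step 4: D store(15) — value 15
step 5: E load() → 15 — value 15
step 6: F load() → 15 — value 15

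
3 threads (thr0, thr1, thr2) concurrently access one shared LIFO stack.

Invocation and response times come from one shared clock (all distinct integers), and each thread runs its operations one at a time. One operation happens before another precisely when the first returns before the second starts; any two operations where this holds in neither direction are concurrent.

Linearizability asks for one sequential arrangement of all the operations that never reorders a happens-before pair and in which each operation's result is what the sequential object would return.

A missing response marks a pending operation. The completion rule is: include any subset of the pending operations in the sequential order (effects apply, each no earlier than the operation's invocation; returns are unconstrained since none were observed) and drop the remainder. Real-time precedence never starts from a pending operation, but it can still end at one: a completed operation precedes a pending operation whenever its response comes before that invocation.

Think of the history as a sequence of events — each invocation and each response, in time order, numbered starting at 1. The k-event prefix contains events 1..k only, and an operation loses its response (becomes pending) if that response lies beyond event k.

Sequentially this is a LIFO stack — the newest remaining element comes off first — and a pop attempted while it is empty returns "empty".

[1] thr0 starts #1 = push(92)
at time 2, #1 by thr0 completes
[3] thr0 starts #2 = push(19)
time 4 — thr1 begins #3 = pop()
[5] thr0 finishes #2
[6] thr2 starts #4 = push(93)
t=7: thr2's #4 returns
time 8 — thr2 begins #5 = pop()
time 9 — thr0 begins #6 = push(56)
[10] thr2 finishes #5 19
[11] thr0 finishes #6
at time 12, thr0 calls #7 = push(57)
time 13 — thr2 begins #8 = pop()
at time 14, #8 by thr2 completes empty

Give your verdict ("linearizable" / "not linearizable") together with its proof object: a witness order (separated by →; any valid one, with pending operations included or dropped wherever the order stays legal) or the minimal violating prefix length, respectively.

cut after 13 events: linearizable; cut after 14 events (#8 responds, time 14): not linearizable
no legal order exists: 2 real-time-consistent candidates over 6 completed LIFO stack operations, all rejected
no escape via the 2 pending operations (#3, #7): every completion choice fails
for example #1, #2, #4, #5, #6, #8 (pending dropped) fails at step 4: #5 pop() → 19 is not legal there
for example #1, #2, #4, #6, #5, #8 (pending dropped) fails at step 5: #5 pop() → 19 is not legal there

not linearizable — minimal violating prefix: 14 events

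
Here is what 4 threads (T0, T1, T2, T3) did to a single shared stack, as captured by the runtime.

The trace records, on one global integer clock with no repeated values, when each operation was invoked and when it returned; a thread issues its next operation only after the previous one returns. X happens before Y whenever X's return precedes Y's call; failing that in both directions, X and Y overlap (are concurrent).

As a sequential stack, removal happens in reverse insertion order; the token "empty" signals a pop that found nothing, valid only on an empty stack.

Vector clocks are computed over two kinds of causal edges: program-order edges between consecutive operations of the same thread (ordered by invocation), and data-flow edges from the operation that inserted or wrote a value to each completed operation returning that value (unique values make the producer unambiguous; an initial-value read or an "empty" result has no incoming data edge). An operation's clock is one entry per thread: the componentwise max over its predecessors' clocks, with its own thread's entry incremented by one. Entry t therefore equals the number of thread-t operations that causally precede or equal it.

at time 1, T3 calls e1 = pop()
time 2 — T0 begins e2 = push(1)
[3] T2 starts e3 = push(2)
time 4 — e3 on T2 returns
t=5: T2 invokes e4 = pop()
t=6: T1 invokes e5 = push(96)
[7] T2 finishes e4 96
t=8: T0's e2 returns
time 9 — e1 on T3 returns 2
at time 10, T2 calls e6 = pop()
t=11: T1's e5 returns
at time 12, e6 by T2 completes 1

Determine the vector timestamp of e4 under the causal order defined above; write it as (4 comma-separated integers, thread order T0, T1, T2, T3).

(0, 1, 2, 0)

VC(e3, invoked at 3): no causal predecessors; +1 on T2 → (0, 0, 1, 0)
VC(e5, invoked at 6): no causal predecessors; +1 on T1 → (0, 1, 0, 0)
VC(e2, invoked at 2): no causal predecessors; +1 on T0 → (1, 0, 0, 0)
from VC(e3)=(0, 0, 1, 0), e1 (invoked 1) maxes components and bumps T3 → (0, 0, 1, 1)
from VC(e3)=(0, 0, 1, 0), VC(e5)=(0, 1, 0, 0), e4 (invoked 5) maxes components and bumps T2 → (0, 1, 2, 0)
from VC(e2)=(1, 0, 0, 0), VC(e4)=(0, 1, 2, 0), e6 (invoked 10) maxes components and bumps T2 → (1, 1, 3, 0)
target: VC(e4) = (0, 1, 2, 0)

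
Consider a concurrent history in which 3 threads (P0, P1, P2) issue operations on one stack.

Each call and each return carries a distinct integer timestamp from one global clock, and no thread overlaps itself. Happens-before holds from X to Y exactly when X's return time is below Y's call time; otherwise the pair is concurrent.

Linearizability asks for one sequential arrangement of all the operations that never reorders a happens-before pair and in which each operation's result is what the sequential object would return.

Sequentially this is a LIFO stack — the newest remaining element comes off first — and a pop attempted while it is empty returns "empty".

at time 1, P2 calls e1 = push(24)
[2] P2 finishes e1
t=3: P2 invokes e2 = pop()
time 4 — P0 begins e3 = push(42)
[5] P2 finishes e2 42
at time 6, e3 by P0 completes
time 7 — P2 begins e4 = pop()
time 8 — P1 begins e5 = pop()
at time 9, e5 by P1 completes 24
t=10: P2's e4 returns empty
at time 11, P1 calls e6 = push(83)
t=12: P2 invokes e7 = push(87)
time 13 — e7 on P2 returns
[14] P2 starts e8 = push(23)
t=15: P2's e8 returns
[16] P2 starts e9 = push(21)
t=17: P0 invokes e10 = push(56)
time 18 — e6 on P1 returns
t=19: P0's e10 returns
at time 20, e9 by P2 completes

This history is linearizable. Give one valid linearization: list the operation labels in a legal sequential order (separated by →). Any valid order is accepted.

step 1: e1 push(24) — stack <24>
step 2: e3 push(42) — stack <24,42>
step 3: e2 pop() → 42 — stack <24>
step 4: e5 pop() → 24 — stack <>
step 5: e4 pop() → empty — stack <>
step 6: e6 push(83) — stack <83>
step 7: e7 push(87) — stack <83,87>
step 8: e8 push(23) — stack <83,87,23>
step 9: e9 push(21) — stack <83,87,23,21>
step 10: e10 push(56) — stack <83,87,23,21,56>

e1 → e3 → e2 → e5 → e4 → e6 → e7 → e8 → e9 → e10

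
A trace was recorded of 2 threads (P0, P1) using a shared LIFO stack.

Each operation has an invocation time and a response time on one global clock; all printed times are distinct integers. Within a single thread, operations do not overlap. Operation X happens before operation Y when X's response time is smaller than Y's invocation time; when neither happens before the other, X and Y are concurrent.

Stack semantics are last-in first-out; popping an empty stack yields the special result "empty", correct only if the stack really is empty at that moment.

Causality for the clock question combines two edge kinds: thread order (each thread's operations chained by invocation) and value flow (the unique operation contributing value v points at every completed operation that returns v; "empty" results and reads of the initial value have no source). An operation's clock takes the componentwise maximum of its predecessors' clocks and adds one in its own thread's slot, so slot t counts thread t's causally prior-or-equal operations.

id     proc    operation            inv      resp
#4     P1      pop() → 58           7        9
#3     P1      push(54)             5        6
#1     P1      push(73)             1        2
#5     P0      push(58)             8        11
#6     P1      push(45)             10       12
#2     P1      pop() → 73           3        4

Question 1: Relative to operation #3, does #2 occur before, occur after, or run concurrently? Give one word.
#2 spans [3,4], #3 spans [5,6]
resp(#2)=4 < inv(#3)=5

before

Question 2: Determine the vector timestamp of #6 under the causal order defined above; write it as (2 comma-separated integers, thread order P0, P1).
#1, invoked 1, has no incoming edges; only P1's bump applies → (0, 1)
#5, invoked 8, has no incoming edges; only P0's bump applies → (1, 0)
#2, invoked 3, takes VC(#1)=(0, 1) under max, adds 1 for P1 → (0, 2)
#3, invoked 5, takes VC(#2)=(0, 2) under max, adds 1 for P1 → (0, 3)
#4, invoked 7, takes VC(#3)=(0, 3), VC(#5)=(1, 0) under max, adds 1 for P1 → (1, 4)
#6, invoked 10, takes VC(#4)=(1, 4) under max, adds 1 for P1 → (1, 5)
target: VC(#6) = (1, 5)

(1, 5)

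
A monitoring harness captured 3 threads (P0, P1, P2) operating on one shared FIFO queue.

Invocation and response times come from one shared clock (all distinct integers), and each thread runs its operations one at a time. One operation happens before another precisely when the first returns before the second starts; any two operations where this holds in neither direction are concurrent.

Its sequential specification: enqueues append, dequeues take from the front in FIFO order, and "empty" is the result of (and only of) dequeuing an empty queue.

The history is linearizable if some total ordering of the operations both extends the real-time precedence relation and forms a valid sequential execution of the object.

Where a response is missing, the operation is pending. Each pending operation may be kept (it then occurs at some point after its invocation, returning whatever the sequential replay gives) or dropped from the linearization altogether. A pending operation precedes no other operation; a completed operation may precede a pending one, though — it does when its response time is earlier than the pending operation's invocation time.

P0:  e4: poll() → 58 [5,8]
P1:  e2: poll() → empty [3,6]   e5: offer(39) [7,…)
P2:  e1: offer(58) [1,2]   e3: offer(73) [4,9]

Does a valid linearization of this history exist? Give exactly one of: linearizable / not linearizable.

one valid linearization: e1, e4, e2, e3
after step 1 (e1 offer(58)): queue <58>
after step 2 (e4 poll() → 58): queue <>
after step 3 (e2 poll() → empty): queue <>
after step 4 (e3 offer(73)): queue <73>

linearizable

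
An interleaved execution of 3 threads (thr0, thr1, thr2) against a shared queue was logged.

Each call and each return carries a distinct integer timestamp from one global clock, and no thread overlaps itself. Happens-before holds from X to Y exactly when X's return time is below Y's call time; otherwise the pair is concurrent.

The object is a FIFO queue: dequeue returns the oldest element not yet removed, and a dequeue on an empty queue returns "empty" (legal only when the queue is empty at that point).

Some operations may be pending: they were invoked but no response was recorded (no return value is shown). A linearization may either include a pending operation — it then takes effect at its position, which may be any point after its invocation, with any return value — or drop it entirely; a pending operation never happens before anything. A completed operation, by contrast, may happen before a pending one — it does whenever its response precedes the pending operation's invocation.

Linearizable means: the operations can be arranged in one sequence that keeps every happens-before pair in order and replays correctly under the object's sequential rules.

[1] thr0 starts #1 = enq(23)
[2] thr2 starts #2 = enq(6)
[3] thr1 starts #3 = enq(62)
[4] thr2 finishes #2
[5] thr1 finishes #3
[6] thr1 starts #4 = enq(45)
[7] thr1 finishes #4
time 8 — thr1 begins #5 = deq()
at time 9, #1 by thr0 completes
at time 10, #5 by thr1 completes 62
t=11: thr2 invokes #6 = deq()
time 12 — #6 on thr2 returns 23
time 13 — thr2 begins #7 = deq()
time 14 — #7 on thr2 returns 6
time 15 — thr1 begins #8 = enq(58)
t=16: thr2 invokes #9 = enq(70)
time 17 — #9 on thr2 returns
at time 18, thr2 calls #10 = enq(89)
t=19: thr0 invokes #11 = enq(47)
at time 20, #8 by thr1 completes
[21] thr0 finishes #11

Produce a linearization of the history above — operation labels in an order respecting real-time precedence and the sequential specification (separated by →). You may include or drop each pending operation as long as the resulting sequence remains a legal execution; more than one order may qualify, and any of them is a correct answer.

1. #3 enq(62), leaving queue <62>
2. #1 enq(23), leaving queue <62,23>
3. #2 enq(6), leaving queue <62,23,6>
4. #4 enq(45), leaving queue <62,23,6,45>
5. #5 deq() → 62, leaving queue <23,6,45>
6. #6 deq() → 23, leaving queue <6,45>
7. #7 deq() → 6, leaving queue <45>
8. #8 enq(58), leaving queue <45,58>
9. #9 enq(70), leaving queue <45,58,70>
10. #10 enq(89) (pending, included), leaving queue <45,58,70,89>
11. #11 enq(47), leaving queue <45,58,70,89,47>

#3 → #1 → #2 → #4 → #5 → #6 → #7 → #8 → #9 → #10 → #11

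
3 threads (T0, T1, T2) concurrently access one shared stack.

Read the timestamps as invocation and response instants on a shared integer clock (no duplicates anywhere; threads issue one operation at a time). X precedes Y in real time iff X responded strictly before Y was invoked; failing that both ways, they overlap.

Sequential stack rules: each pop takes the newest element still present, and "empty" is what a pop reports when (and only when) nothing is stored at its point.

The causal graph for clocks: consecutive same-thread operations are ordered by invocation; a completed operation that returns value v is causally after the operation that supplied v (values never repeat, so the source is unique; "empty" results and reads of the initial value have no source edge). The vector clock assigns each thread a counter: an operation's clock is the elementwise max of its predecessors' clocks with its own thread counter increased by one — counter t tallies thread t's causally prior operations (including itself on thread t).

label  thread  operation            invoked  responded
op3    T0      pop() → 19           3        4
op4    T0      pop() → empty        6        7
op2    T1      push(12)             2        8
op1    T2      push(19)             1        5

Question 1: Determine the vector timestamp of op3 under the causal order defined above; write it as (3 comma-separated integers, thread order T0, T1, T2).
Answer: (1, 0, 1)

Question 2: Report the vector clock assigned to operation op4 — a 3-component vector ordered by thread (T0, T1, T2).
Answer: (2, 0, 1)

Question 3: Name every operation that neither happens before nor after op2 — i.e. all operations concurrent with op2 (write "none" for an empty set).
Answer: op1, op3, op4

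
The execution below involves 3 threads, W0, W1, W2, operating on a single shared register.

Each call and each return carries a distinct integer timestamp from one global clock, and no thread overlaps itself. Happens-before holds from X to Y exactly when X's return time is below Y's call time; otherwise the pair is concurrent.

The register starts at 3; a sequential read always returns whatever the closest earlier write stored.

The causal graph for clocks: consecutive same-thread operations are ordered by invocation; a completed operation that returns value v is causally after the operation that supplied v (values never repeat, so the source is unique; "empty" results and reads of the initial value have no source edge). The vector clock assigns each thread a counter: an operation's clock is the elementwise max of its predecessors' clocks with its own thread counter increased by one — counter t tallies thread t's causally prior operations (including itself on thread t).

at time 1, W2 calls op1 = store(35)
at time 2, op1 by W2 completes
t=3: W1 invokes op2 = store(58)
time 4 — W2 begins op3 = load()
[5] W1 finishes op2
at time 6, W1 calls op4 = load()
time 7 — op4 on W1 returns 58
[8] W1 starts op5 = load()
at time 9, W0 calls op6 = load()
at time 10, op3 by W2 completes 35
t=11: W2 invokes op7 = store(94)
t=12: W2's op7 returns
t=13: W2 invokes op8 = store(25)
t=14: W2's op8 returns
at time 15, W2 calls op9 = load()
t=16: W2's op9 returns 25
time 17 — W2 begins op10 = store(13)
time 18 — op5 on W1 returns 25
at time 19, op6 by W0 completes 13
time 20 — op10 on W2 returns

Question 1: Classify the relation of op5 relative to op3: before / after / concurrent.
concurrent

op5 spans [8,18], op3 spans [4,10]
the intervals overlap in both directions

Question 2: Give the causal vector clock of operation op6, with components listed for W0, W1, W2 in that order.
(1, 0, 6)

root op op1, invoked 1: fresh clock plus W2's own tick → (0, 0, 1)
root op op2, invoked 3: fresh clock plus W1's own tick → (0, 1, 0)
invoked at 4, op3 merges VC(op1)=(0, 0, 1) and bumps W2's slot → (0, 0, 2)
invoked at 6, op4 merges VC(op2)=(0, 1, 0) and bumps W1's slot → (0, 2, 0)
invoked at 11, op7 merges VC(op3)=(0, 0, 2) and bumps W2's slot → (0, 0, 3)
invoked at 13, op8 merges VC(op7)=(0, 0, 3) and bumps W2's slot → (0, 0, 4)
invoked at 15, op9 merges VC(op8)=(0, 0, 4) and bumps W2's slot → (0, 0, 5)
invoked at 17, op10 merges VC(op9)=(0, 0, 5) and bumps W2's slot → (0, 0, 6)
invoked at 8, op5 merges VC(op4)=(0, 2, 0), VC(op8)=(0, 0, 4) and bumps W1's slot → (0, 3, 4)
invoked at 9, op6 merges VC(op10)=(0, 0, 6) and bumps W0's slot → (1, 0, 6)
target: VC(op6) = (1, 0, 6)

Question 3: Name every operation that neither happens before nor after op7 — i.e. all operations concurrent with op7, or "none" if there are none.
op5, op6

overlap test against op7 [11,12]: concurrent iff the interval meets 11..12
op1 [1,2]: before
op2 [3,5]: before
op3 [4,10]: before
op4 [6,7]: before
op5 [8,18]: concurrent
op6 [9,19]: concurrent
op8 [13,14]: after
op9 [15,16]: after
op10 [17,20]: after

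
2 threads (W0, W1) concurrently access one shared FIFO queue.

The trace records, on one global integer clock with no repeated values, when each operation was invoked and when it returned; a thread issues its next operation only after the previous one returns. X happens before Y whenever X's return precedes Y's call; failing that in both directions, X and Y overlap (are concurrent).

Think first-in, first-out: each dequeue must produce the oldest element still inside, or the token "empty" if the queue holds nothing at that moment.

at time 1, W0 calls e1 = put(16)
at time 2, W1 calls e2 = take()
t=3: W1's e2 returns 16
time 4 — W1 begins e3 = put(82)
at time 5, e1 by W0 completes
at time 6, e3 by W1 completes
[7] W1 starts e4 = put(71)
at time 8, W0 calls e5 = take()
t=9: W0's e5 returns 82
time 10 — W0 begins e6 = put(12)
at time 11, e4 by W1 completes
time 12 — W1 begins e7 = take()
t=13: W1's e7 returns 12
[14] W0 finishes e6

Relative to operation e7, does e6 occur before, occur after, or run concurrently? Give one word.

e6 spans [10,14], e7 spans [12,13]
the intervals overlap in both directions

concurrent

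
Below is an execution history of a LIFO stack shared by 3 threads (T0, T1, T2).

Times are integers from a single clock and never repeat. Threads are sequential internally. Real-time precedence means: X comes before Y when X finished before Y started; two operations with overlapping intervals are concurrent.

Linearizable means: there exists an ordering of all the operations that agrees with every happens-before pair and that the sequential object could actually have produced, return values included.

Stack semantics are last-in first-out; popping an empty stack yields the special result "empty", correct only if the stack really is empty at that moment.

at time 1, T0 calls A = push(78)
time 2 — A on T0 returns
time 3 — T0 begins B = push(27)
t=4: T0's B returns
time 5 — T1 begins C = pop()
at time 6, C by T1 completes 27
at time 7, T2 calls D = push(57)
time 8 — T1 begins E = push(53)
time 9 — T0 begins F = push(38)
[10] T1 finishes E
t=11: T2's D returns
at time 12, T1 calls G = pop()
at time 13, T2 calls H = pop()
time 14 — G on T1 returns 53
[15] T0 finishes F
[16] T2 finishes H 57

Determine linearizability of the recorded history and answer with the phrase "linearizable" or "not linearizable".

witness order: A, B, C, D, E, G, H, F
after step 1 (A push(78)): stack <78>
after step 2 (B push(27)): stack <78,27>
after step 3 (C pop() → 27): stack <78>
after step 4 (D push(57)): stack <78,57>
after step 5 (E push(53)): stack <78,57,53>
after step 6 (G pop() → 53): stack <78,57>
after step 7 (H pop() → 57): stack <78>
after step 8 (F push(38)): stack <78,38>

linearizable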